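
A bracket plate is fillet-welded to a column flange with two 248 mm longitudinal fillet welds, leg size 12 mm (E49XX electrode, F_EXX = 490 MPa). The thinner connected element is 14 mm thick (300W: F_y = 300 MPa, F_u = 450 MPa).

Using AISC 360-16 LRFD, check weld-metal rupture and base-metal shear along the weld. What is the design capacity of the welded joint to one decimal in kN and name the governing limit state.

927.9 kN (weld metal governs)

Weld metal: throat = 0.707×12 = 8.484 mm, L = 2×248 = 496 mm. φR_n = 0.75 × 0.6 × 490 × 8.484 × 496 = 927.9 kN.
Base metal shear (14 mm plate): yield φR_n = 1.0×0.6×300×14×496 = 1249.9 kN; rupture φR_n = 0.75×0.6×450×14×496 = 1406.2 kN; take 1249.9 kN (yield).
Governing: min(927.9, 1249.9) = 927.9 kN → weld metal.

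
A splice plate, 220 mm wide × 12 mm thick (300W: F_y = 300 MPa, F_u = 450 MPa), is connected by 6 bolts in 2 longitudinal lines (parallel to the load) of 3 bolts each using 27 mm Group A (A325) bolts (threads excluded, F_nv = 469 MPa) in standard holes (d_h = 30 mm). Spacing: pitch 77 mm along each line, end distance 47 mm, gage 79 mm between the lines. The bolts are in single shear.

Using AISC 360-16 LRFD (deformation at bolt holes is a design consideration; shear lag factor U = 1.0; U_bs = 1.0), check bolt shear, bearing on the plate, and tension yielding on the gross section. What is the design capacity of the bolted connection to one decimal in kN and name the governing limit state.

712.8 kN (gross-section yield governs)

Bolt shear: A_b = π(27)²/4 = 572.56 mm². φR_n = 0.75 × 469 × 572.56 × 6 × 1 = 1208.4 kN.
Bearing (12 mm plate, F_u = 450 MPa): end bolts L_c = 47 − 30/2 = 32, R_n = min(1.2×32×12×450, 2.4×27×12×450) = 207.36 kN/bolt; interior L_c = 77 − 30 = 47, R_n = 304.56 kN/bolt. φR_n = 0.75 × (2×207.36 + 4×304.56) = 1224.7 kN.
Tension yield (gross): A_g = 220×12 = 2640 mm². φR_n = 0.90 × 300 × 2640 = 712.8 kN.
Governing: min(1208.4, 1224.7, 712.8) = 712.8 kN → gross-section yield.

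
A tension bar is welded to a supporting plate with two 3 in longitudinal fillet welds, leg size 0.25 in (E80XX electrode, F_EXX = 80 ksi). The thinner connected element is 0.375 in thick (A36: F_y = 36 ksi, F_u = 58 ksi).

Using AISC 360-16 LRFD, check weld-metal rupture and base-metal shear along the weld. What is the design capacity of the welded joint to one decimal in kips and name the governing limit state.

38.2 kips (weld metal governs)

Weld metal: throat = 0.707×0.25 = 0.17675 in, L = 2×3 = 6 in. φR_n = 0.75 × 0.6 × 80 × 0.17675 × 6 = 38.2 kips.
Base metal shear (0.375 in plate): yield φR_n = 1.0×0.6×36×0.375×6 = 48.6 kips; rupture φR_n = 0.75×0.6×58×0.375×6 = 58.7 kips; take 48.6 kips (yield).
Governing: min(38.2, 48.6) = 38.2 kips → weld metal.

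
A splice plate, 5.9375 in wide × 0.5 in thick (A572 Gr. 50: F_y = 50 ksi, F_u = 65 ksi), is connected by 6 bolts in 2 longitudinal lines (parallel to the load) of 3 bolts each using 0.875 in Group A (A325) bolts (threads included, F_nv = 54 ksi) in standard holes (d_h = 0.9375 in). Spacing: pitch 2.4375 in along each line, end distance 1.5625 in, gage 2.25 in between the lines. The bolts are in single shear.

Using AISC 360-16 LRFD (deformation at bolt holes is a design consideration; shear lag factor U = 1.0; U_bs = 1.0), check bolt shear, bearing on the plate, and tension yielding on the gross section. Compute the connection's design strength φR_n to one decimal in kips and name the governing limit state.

Bolt shear: A_b = π(0.875)²/4 = 0.60132 in². φR_n = 0.75 × 54 × 0.60132 × 6 × 1 = 146.1 kips.
Bearing (0.5 in plate, F_u = 65 ksi): end bolts L_c = 1.5625 − 0.9375/2 = 1.09375, R_n = min(1.2×1.09375×0.5×65, 2.4×0.875×0.5×65) = 42.656 kips/bolt; interior L_c = 2.4375 − 0.9375 = 1.5, R_n = 58.5 kips/bolt. φR_n = 0.75 × (2×42.656 + 4×58.5) = 239.5 kips.
Tension yield (gross): A_g = 5.9375×0.5 = 2.9688 in². φR_n = 0.90 × 50 × 2.9688 = 133.6 kips.
Governing: min(146.1, 239.5, 133.6) = 133.6 kips → gross-section yield.

133.6 kips (gross-section yield governs)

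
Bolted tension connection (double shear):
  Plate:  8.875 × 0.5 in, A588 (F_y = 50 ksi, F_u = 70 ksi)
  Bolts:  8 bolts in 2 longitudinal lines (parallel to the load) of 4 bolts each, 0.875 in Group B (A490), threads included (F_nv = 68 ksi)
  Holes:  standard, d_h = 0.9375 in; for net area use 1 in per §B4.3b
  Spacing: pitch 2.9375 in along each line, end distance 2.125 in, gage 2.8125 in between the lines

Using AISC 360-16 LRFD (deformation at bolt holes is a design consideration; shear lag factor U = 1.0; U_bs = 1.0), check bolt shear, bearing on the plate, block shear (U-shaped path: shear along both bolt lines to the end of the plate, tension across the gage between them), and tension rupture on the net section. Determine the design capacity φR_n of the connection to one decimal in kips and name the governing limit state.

180.5 kips (net-section rupture governs)

Bolt shear: A_b = π(0.875)²/4 = 0.60132 in². φR_n = 0.75 × 68 × 0.60132 × 8 × 2 = 490.7 kips.
Bearing (0.5 in plate, F_u = 70 ksi): end bolts L_c = 2.125 − 0.9375/2 = 1.65625, R_n = min(1.2×1.65625×0.5×70, 2.4×0.875×0.5×70) = 69.563 kips/bolt; interior L_c = 2.9375 − 0.9375 = 2, R_n = 73.5 kips/bolt. φR_n = 0.75 × (2×69.563 + 6×73.5) = 435.1 kips.
Block shear: shear path 2×[2.125+3×2.9375] = 2×10.9375 in, A_gv = 10.938, A_nv = 2×(10.9375 − 3.5×1)×0.5 = 7.4375 in²; tension across gage: (2.8125 − 1×1)×0.5 = 0.90625 in². R_n = min(0.6×70×7.4375, 0.6×50×10.938) + 1.0×70×0.90625 = min(312.38, 328.14) + 63.438 = 375.82 kips. φR_n = 0.75 × 375.82 = 281.9 kips.
Tension rupture (net): A_n = (8.875 − 2×1)×0.5 = 3.4375 in² (U = 1.0, A_e = A_n). φR_n = 0.75 × 70 × 3.4375 = 180.5 kips.
Governing: min(490.7, 435.1, 281.9, 180.5) = 180.5 kips → net-section rupture.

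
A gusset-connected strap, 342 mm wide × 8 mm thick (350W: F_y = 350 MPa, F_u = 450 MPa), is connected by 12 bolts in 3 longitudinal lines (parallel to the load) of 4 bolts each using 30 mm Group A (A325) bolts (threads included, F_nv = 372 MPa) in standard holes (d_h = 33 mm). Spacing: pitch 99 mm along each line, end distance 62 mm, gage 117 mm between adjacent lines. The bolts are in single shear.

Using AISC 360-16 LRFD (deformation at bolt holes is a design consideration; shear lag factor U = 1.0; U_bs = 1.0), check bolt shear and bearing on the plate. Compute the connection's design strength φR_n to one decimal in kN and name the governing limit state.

2191.9 kN (bearing governs)

Bolt shear: A_b = π(30)²/4 = 706.86 mm². φR_n = 0.75 × 372 × 706.86 × 12 × 1 = 2366.6 kN.
Bearing (8 mm plate, F_u = 450 MPa): end bolts L_c = 62 − 33/2 = 45.5, R_n = min(1.2×45.5×8×450, 2.4×30×8×450) = 196.56 kN/bolt; interior L_c = 99 − 33 = 66, R_n = 259.2 kN/bolt. φR_n = 0.75 × (3×196.56 + 9×259.2) = 2191.9 kN.
Governing: min(2366.6, 2191.9) = 2191.9 kN → bearing.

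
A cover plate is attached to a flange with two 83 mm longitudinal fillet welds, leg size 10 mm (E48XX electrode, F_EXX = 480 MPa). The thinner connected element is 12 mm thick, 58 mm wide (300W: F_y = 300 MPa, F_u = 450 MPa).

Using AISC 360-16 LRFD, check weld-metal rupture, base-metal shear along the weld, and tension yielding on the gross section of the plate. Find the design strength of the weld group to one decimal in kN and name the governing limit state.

187.9 kN (gross-section yield governs)

Weld metal: throat = 0.707×10 = 7.07 mm, L = 2×83 = 166 mm. φR_n = 0.75 × 0.6 × 480 × 7.07 × 166 = 253.5 kN.
Base metal shear (12 mm plate): yield φR_n = 1.0×0.6×300×12×166 = 358.6 kN; rupture φR_n = 0.75×0.6×450×12×166 = 403.4 kN; take 358.6 kN (yield).
Tension yield (gross): A_g = 58×12 = 696 mm². φR_n = 0.90 × 300 × 696 = 187.9 kN.
Governing: min(253.5, 358.6, 187.9) = 187.9 kN → gross-section yield.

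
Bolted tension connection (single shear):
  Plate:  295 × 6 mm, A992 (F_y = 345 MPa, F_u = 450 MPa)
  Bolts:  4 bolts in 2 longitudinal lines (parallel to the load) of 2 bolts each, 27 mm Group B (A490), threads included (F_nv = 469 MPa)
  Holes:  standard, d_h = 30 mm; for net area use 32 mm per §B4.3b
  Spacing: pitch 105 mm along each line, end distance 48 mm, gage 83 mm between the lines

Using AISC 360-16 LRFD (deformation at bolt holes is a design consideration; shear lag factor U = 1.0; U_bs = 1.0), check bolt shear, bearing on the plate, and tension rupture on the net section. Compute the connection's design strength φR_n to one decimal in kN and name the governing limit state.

422.8 kN (bearing governs)

Bolt shear: A_b = π(27)²/4 = 572.56 mm². φR_n = 0.75 × 469 × 572.56 × 4 × 1 = 805.6 kN.
Bearing (6 mm plate, F_u = 450 MPa): end bolts L_c = 48 − 30/2 = 33, R_n = min(1.2×33×6×450, 2.4×27×6×450) = 106.92 kN/bolt; interior L_c = 105 − 30 = 75, R_n = 174.96 kN/bolt. φR_n = 0.75 × (2×106.92 + 2×174.96) = 422.8 kN.
Tension rupture (net): A_n = (295 − 2×32)×6 = 1386 mm² (U = 1.0, A_e = A_n). φR_n = 0.75 × 450 × 1386 = 467.8 kN.
Governing: min(805.6, 422.8, 467.8) = 422.8 kN → bearing.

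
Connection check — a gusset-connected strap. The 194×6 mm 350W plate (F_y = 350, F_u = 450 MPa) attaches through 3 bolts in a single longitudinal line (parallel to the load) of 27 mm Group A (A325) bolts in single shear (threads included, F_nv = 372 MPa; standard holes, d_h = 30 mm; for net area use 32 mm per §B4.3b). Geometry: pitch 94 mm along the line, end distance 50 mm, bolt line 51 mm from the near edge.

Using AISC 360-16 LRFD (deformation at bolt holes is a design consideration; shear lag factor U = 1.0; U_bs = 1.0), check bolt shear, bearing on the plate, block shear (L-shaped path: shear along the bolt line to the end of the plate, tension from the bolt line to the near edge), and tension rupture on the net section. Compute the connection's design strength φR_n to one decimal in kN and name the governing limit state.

Bolt shear: A_b = π(27)²/4 = 572.56 mm². φR_n = 0.75 × 372 × 572.56 × 3 × 1 = 479.2 kN.
Bearing (6 mm plate, F_u = 450 MPa): end bolts L_c = 50 − 30/2 = 35, R_n = min(1.2×35×6×450, 2.4×27×6×450) = 113.4 kN/bolt; interior L_c = 94 − 30 = 64, R_n = 174.96 kN/bolt. φR_n = 0.75 × (1×113.4 + 2×174.96) = 347.5 kN.
Block shear: shear path 1×[50+2×94] = 1×238 mm, A_gv = 1428, A_nv = 1×(238 − 2.5×32)×6 = 948 mm²; tension to near edge: (51 − 0.5×32)×6 = 210 mm². R_n = min(0.6×450×948, 0.6×350×1428) + 1.0×450×210 = min(255.96, 299.88) + 94.5 = 350.46 kN. φR_n = 0.75 × 350.46 = 262.8 kN.
Tension rupture (net): A_n = (194 − 1×32)×6 = 972 mm² (U = 1.0, A_e = A_n). φR_n = 0.75 × 450 × 972 = 328.1 kN.
Governing: min(479.2, 347.5, 262.8, 328.1) = 262.8 kN → block shear.

262.8 kN (block shear governs)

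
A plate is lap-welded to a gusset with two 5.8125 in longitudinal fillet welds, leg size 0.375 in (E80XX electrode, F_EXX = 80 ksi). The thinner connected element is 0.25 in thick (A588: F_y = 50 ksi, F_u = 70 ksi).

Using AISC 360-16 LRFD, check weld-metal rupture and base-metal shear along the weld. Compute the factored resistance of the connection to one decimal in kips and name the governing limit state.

87.2 kips (base-metal shear governs)

Weld metal: throat = 0.707×0.375 = 0.26513 in, L = 2×5.8125 = 11.625 in. φR_n = 0.75 × 0.6 × 80 × 0.26513 × 11.625 = 111.0 kips.
Base metal shear (0.25 in plate): yield φR_n = 1.0×0.6×50×0.25×11.625 = 87.2 kips; rupture φR_n = 0.75×0.6×70×0.25×11.625 = 91.5 kips; take 87.2 kips (yield).
Governing: min(111.0, 87.2) = 87.2 kips → base-metal shear.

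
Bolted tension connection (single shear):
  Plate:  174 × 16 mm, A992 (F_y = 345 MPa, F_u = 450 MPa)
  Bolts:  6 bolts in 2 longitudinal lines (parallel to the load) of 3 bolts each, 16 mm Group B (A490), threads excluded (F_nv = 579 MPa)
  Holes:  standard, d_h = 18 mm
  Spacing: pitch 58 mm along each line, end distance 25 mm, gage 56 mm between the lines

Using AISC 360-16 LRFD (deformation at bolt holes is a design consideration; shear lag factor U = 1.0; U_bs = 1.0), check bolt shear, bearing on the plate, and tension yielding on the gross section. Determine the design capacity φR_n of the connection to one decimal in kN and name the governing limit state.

523.9 kN (bolt shear governs)

Bolt shear: A_b = π(16)²/4 = 201.06 mm². φR_n = 0.75 × 579 × 201.06 × 6 × 1 = 523.9 kN.
Bearing (16 mm plate, F_u = 450 MPa): end bolts L_c = 25 − 18/2 = 16, R_n = min(1.2×16×16×450, 2.4×16×16×450) = 138.24 kN/bolt; interior L_c = 58 − 18 = 40, R_n = 276.48 kN/bolt. φR_n = 0.75 × (2×138.24 + 4×276.48) = 1036.8 kN.
Tension yield (gross): A_g = 174×16 = 2784 mm². φR_n = 0.90 × 345 × 2784 = 864.4 kN.
Governing: min(523.9, 1036.8, 864.4) = 523.9 kN → bolt shear.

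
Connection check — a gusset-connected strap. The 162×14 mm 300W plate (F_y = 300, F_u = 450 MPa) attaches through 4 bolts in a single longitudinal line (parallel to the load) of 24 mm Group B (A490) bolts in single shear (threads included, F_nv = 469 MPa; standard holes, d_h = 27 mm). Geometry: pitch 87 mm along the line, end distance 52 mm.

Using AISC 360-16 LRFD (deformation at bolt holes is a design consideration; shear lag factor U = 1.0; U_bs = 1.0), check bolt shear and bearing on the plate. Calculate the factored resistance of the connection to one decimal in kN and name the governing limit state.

Bolt shear: A_b = π(24)²/4 = 452.39 mm². φR_n = 0.75 × 469 × 452.39 × 4 × 1 = 636.5 kN.
Bearing (14 mm plate, F_u = 450 MPa): end bolts L_c = 52 − 27/2 = 38.5, R_n = min(1.2×38.5×14×450, 2.4×24×14×450) = 291.06 kN/bolt; interior L_c = 87 − 27 = 60, R_n = 362.88 kN/bolt. φR_n = 0.75 × (1×291.06 + 3×362.88) = 1034.8 kN.
Governing: min(636.5, 1034.8) = 636.5 kN → bolt shear.

636.5 kN (bolt shear governs)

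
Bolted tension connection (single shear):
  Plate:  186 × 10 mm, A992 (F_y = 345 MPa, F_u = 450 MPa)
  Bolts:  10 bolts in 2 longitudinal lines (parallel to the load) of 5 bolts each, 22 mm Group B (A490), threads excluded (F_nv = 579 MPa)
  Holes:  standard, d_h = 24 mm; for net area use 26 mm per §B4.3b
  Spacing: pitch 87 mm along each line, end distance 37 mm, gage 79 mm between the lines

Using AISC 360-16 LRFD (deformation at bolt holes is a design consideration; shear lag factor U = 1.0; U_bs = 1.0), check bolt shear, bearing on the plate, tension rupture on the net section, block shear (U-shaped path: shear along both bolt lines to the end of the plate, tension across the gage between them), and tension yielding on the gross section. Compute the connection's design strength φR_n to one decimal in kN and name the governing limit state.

Bolt shear: A_b = π(22)²/4 = 380.13 mm². φR_n = 0.75 × 579 × 380.13 × 10 × 1 = 1650.7 kN.
Bearing (10 mm plate, F_u = 450 MPa): end bolts L_c = 37 − 24/2 = 25, R_n = min(1.2×25×10×450, 2.4×22×10×450) = 135 kN/bolt; interior L_c = 87 − 24 = 63, R_n = 237.6 kN/bolt. φR_n = 0.75 × (2×135 + 8×237.6) = 1628.1 kN.
Tension rupture (net): A_n = (186 − 2×26)×10 = 1340 mm² (U = 1.0, A_e = A_n). φR_n = 0.75 × 450 × 1340 = 452.3 kN.
Block shear: shear path 2×[37+4×87] = 2×385 mm, A_gv = 7700, A_nv = 2×(385 − 4.5×26)×10 = 5360 mm²; tension across gage: (79 − 1×26)×10 = 530 mm². R_n = min(0.6×450×5360, 0.6×345×7700) + 1.0×450×530 = min(1447.2, 1593.9) + 238.5 = 1685.7 kN. φR_n = 0.75 × 1685.7 = 1264.3 kN.
Tension yield (gross): A_g = 186×10 = 1860 mm². φR_n = 0.90 × 345 × 1860 = 577.5 kN.
Governing: min(1650.7, 1628.1, 452.3, 1264.3, 577.5) = 452.3 kN → net-section rupture.

452.3 kN (net-section rupture governs)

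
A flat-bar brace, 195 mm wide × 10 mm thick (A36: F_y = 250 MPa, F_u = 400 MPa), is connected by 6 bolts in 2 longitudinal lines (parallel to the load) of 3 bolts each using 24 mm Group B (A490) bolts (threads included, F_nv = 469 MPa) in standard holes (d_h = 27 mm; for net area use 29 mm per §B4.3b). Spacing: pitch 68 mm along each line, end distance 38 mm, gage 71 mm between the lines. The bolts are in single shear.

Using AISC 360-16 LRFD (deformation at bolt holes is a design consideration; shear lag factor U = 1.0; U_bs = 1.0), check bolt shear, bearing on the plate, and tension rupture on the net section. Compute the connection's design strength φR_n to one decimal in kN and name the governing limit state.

411.0 kN (net-section rupture governs)

Bolt shear: A_b = π(24)²/4 = 452.39 mm². φR_n = 0.75 × 469 × 452.39 × 6 × 1 = 954.8 kN.
Bearing (10 mm plate, F_u = 400 MPa): end bolts L_c = 38 − 27/2 = 24.5, R_n = min(1.2×24.5×10×400, 2.4×24×10×400) = 117.6 kN/bolt; interior L_c = 68 − 27 = 41, R_n = 196.8 kN/bolt. φR_n = 0.75 × (2×117.6 + 4×196.8) = 766.8 kN.
Tension rupture (net): A_n = (195 − 2×29)×10 = 1370 mm² (U = 1.0, A_e = A_n). φR_n = 0.75 × 400 × 1370 = 411.0 kN.
Governing: min(954.8, 766.8, 411.0) = 411.0 kN → net-section rupture.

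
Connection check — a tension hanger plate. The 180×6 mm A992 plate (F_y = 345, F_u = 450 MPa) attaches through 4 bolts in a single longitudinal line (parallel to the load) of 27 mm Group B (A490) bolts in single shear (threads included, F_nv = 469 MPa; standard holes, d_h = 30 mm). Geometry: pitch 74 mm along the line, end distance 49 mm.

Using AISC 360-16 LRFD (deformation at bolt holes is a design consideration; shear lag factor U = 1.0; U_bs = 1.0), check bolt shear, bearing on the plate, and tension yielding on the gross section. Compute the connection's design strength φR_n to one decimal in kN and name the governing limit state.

Bolt shear: A_b = π(27)²/4 = 572.56 mm². φR_n = 0.75 × 469 × 572.56 × 4 × 1 = 805.6 kN.
Bearing (6 mm plate, F_u = 450 MPa): end bolts L_c = 49 − 30/2 = 34, R_n = min(1.2×34×6×450, 2.4×27×6×450) = 110.16 kN/bolt; interior L_c = 74 − 30 = 44, R_n = 142.56 kN/bolt. φR_n = 0.75 × (1×110.16 + 3×142.56) = 403.4 kN.
Tension yield (gross): A_g = 180×6 = 1080 mm². φR_n = 0.90 × 345 × 1080 = 335.3 kN.
Governing: min(805.6, 403.4, 335.3) = 335.3 kN → gross-section yield.

335.3 kN (gross-section yield governs)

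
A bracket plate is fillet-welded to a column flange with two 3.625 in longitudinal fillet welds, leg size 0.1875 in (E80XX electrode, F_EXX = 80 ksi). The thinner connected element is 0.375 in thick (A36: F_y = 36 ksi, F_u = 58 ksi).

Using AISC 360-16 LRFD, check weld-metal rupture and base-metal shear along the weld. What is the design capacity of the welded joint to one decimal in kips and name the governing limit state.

34.6 kips (weld metal governs)

Weld metal: throat = 0.707×0.1875 = 0.13256 in, L = 2×3.625 = 7.25 in. φR_n = 0.75 × 0.6 × 80 × 0.13256 × 7.25 = 34.6 kips.
Base metal shear (0.375 in plate): yield φR_n = 1.0×0.6×36×0.375×7.25 = 58.7 kips; rupture φR_n = 0.75×0.6×58×0.375×7.25 = 71.0 kips; take 58.7 kips (yield).
Governing: min(34.6, 58.7) = 34.6 kips → weld metal.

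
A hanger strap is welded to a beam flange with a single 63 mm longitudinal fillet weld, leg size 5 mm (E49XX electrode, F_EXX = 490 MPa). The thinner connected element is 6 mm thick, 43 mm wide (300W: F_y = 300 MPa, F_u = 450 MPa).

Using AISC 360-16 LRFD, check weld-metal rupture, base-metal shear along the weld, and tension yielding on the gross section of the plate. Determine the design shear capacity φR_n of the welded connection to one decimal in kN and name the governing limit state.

Weld metal: throat = 0.707×5 = 3.535 mm, L = 63 mm. φR_n = 0.75 × 0.6 × 490 × 3.535 × 63 = 49.1 kN.
Base metal shear (6 mm plate): yield φR_n = 1.0×0.6×300×6×63 = 68.0 kN; rupture φR_n = 0.75×0.6×450×6×63 = 76.5 kN; take 68.0 kN (yield).
Tension yield (gross): A_g = 43×6 = 258 mm². φR_n = 0.90 × 300 × 258 = 69.7 kN.
Governing: min(49.1, 68.0, 69.7) = 49.1 kN → weld metal.

49.1 kN (weld metal governs)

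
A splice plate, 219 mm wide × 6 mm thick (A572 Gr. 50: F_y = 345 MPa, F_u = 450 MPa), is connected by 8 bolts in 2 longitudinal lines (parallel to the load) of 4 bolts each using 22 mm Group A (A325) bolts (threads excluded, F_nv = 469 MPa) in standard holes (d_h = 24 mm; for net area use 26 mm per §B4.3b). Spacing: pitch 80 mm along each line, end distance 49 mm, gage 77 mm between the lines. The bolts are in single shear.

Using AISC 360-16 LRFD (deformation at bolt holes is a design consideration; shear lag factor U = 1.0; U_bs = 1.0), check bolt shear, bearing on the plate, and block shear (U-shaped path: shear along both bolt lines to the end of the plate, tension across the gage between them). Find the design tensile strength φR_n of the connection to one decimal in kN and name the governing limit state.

Bolt shear: A_b = π(22)²/4 = 380.13 mm². φR_n = 0.75 × 469 × 380.13 × 8 × 1 = 1069.7 kN.
Bearing (6 mm plate, F_u = 450 MPa): end bolts L_c = 49 − 24/2 = 37, R_n = min(1.2×37×6×450, 2.4×22×6×450) = 119.88 kN/bolt; interior L_c = 80 − 24 = 56, R_n = 142.56 kN/bolt. φR_n = 0.75 × (2×119.88 + 6×142.56) = 821.3 kN.
Block shear: shear path 2×[49+3×80] = 2×289 mm, A_gv = 3468, A_nv = 2×(289 − 3.5×26)×6 = 2376 mm²; tension across gage: (77 − 1×26)×6 = 306 mm². R_n = min(0.6×450×2376, 0.6×345×3468) + 1.0×450×306 = min(641.52, 717.88) + 137.7 = 779.22 kN. φR_n = 0.75 × 779.22 = 584.4 kN.
Governing: min(1069.7, 821.3, 584.4) = 584.4 kN → block shear.

584.4 kN (block shear governs)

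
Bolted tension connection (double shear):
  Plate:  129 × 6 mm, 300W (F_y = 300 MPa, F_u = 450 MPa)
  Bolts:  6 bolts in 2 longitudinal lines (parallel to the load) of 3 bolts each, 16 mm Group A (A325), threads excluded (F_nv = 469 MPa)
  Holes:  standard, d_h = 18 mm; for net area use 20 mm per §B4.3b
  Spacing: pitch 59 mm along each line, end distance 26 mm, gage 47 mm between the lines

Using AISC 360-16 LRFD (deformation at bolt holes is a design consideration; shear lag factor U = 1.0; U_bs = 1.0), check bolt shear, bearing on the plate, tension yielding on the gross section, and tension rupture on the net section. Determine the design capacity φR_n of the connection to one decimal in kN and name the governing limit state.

Bolt shear: A_b = π(16)²/4 = 201.06 mm². φR_n = 0.75 × 469 × 201.06 × 6 × 2 = 848.7 kN.
Bearing (6 mm plate, F_u = 450 MPa): end bolts L_c = 26 − 18/2 = 17, R_n = min(1.2×17×6×450, 2.4×16×6×450) = 55.08 kN/bolt; interior L_c = 59 − 18 = 41, R_n = 103.68 kN/bolt. φR_n = 0.75 × (2×55.08 + 4×103.68) = 393.7 kN.
Tension yield (gross): A_g = 129×6 = 774 mm². φR_n = 0.90 × 300 × 774 = 209.0 kN.
Tension rupture (net): A_n = (129 − 2×20)×6 = 534 mm² (U = 1.0, A_e = A_n). φR_n = 0.75 × 450 × 534 = 180.2 kN.
Governing: min(848.7, 393.7, 209.0, 180.2) = 180.2 kN → net-section rupture.

180.2 kN (net-section rupture governs)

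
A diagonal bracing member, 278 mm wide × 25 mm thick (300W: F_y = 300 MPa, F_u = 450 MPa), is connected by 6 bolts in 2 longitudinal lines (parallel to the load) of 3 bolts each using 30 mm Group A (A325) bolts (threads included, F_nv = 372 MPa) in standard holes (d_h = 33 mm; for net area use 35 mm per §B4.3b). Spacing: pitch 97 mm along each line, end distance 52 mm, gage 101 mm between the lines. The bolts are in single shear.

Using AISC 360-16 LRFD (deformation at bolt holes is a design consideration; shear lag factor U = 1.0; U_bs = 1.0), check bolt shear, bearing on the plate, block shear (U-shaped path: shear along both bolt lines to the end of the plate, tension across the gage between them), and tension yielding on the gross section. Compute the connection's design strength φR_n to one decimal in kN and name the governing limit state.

Bolt shear: A_b = π(30)²/4 = 706.86 mm². φR_n = 0.75 × 372 × 706.86 × 6 × 1 = 1183.3 kN.
Bearing (25 mm plate, F_u = 450 MPa): end bolts L_c = 52 − 33/2 = 35.5, R_n = min(1.2×35.5×25×450, 2.4×30×25×450) = 479.25 kN/bolt; interior L_c = 97 − 33 = 64, R_n = 810 kN/bolt. φR_n = 0.75 × (2×479.25 + 4×810) = 3148.9 kN.
Block shear: shear path 2×[52+2×97] = 2×246 mm, A_gv = 12300, A_nv = 2×(246 − 2.5×35)×25 = 7925 mm²; tension across gage: (101 − 1×35)×25 = 1650 mm². R_n = min(0.6×450×7925, 0.6×300×12300) + 1.0×450×1650 = min(2139.8, 2214) + 742.5 = 2882.3 kN. φR_n = 0.75 × 2882.3 = 2161.7 kN.
Tension yield (gross): A_g = 278×25 = 6950 mm². φR_n = 0.90 × 300 × 6950 = 1876.5 kN.
Governing: min(1183.3, 3148.9, 2161.7, 1876.5) = 1183.3 kN → bolt shear.

1183.3 kN (bolt shear governs)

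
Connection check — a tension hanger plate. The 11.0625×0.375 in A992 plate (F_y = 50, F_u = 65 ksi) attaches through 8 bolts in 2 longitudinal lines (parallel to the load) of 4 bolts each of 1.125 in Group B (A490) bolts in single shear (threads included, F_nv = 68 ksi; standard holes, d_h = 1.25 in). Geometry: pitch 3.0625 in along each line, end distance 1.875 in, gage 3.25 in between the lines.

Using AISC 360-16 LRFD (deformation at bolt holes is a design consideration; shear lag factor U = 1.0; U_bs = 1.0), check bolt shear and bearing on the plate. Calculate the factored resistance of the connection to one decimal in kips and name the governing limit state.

Bolt shear: A_b = π(1.125)²/4 = 0.99402 in². φR_n = 0.75 × 68 × 0.99402 × 8 × 1 = 405.6 kips.
Bearing (0.375 in plate, F_u = 65 ksi): end bolts L_c = 1.875 − 1.25/2 = 1.25, R_n = min(1.2×1.25×0.375×65, 2.4×1.125×0.375×65) = 36.563 kips/bolt; interior L_c = 3.0625 − 1.25 = 1.8125, R_n = 53.016 kips/bolt. φR_n = 0.75 × (2×36.563 + 6×53.016) = 293.4 kips.
Governing: min(405.6, 293.4) = 293.4 kips → bearing.

293.4 kips (bearing governs)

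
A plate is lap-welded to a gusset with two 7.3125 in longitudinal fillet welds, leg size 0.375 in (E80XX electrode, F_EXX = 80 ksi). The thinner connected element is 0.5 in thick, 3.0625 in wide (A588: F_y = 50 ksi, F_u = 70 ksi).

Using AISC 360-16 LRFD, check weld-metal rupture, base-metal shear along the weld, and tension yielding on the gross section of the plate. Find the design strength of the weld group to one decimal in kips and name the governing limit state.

Weld metal: throat = 0.707×0.375 = 0.26513 in, L = 2×7.3125 = 14.625 in. φR_n = 0.75 × 0.6 × 80 × 0.26513 × 14.625 = 139.6 kips.
Base metal shear (0.5 in plate): yield φR_n = 1.0×0.6×50×0.5×14.625 = 219.4 kips; rupture φR_n = 0.75×0.6×70×0.5×14.625 = 230.3 kips; take 219.4 kips (yield).
Tension yield (gross): A_g = 3.0625×0.5 = 1.5313 in². φR_n = 0.90 × 50 × 1.5313 = 68.9 kips.
Governing: min(139.6, 219.4, 68.9) = 68.9 kips → gross-section yield.

68.9 kips (gross-section yield governs)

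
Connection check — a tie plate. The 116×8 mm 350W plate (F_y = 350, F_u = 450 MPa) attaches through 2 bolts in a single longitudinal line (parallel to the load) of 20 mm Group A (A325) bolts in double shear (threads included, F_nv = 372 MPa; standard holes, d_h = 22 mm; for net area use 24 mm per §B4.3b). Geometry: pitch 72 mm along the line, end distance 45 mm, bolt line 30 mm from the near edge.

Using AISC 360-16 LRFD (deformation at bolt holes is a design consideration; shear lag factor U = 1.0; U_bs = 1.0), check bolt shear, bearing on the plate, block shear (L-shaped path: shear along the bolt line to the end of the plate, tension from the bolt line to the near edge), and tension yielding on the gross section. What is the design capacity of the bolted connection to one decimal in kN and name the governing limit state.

179.8 kN (block shear governs)

Bolt shear: A_b = π(20)²/4 = 314.16 mm². φR_n = 0.75 × 372 × 314.16 × 2 × 2 = 350.6 kN.
Bearing (8 mm plate, F_u = 450 MPa): end bolts L_c = 45 − 22/2 = 34, R_n = min(1.2×34×8×450, 2.4×20×8×450) = 146.88 kN/bolt; interior L_c = 72 − 22 = 50, R_n = 172.8 kN/bolt. φR_n = 0.75 × (1×146.88 + 1×172.8) = 239.8 kN.
Block shear: shear path 1×[45+1×72] = 1×117 mm, A_gv = 936, A_nv = 1×(117 − 1.5×24)×8 = 648 mm²; tension to near edge: (30 − 0.5×24)×8 = 144 mm². R_n = min(0.6×450×648, 0.6×350×936) + 1.0×450×144 = min(174.96, 196.56) + 64.8 = 239.76 kN. φR_n = 0.75 × 239.76 = 179.8 kN.
Tension yield (gross): A_g = 116×8 = 928 mm². φR_n = 0.90 × 350 × 928 = 292.3 kN.
Governing: min(350.6, 239.8, 179.8, 292.3) = 179.8 kN → block shear.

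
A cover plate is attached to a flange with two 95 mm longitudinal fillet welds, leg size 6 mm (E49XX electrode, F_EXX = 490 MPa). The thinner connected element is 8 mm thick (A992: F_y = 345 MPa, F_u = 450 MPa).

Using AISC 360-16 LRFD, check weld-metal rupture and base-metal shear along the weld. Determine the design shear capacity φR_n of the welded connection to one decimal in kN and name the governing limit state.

177.7 kN (weld metal governs)

Weld metal: throat = 0.707×6 = 4.242 mm, L = 2×95 = 190 mm. φR_n = 0.75 × 0.6 × 490 × 4.242 × 190 = 177.7 kN.
Base metal shear (8 mm plate): yield φR_n = 1.0×0.6×345×8×190 = 314.6 kN; rupture φR_n = 0.75×0.6×450×8×190 = 307.8 kN; take 307.8 kN (rupture).
Governing: min(177.7, 307.8) = 177.7 kN → weld metal.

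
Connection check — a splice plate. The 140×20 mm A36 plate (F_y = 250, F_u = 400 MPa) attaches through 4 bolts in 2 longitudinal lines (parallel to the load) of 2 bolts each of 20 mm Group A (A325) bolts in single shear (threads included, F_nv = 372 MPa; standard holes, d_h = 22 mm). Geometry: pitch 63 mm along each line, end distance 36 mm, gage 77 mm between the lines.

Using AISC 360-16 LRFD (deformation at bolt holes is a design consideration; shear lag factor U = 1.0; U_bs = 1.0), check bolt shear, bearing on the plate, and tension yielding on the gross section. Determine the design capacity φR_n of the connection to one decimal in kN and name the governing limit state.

Bolt shear: A_b = π(20)²/4 = 314.16 mm². φR_n = 0.75 × 372 × 314.16 × 4 × 1 = 350.6 kN.
Bearing (20 mm plate, F_u = 400 MPa): end bolts L_c = 36 − 22/2 = 25, R_n = min(1.2×25×20×400, 2.4×20×20×400) = 240 kN/bolt; interior L_c = 63 − 22 = 41, R_n = 384 kN/bolt. φR_n = 0.75 × (2×240 + 2×384) = 936.0 kN.
Tension yield (gross): A_g = 140×20 = 2800 mm². φR_n = 0.90 × 250 × 2800 = 630.0 kN.
Governing: min(350.6, 936.0, 630.0) = 350.6 kN → bolt shear.

350.6 kN (bolt shear governs)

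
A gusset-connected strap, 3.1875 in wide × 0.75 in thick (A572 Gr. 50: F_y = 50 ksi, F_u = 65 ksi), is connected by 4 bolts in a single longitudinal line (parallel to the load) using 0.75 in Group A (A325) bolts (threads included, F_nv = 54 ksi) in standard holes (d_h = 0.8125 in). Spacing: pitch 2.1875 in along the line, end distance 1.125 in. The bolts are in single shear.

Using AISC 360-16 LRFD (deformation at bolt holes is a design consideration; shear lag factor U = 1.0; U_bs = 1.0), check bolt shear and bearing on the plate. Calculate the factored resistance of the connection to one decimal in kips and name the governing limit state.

Bolt shear: A_b = π(0.75)²/4 = 0.44179 in². φR_n = 0.75 × 54 × 0.44179 × 4 × 1 = 71.6 kips.
Bearing (0.75 in plate, F_u = 65 ksi): end bolts L_c = 1.125 − 0.8125/2 = 0.71875, R_n = min(1.2×0.71875×0.75×65, 2.4×0.75×0.75×65) = 42.047 kips/bolt; interior L_c = 2.1875 − 0.8125 = 1.375, R_n = 80.438 kips/bolt. φR_n = 0.75 × (1×42.047 + 3×80.438) = 212.5 kips.
Governing: min(71.6, 212.5) = 71.6 kips → bolt shear.

71.6 kips (bolt shear governs)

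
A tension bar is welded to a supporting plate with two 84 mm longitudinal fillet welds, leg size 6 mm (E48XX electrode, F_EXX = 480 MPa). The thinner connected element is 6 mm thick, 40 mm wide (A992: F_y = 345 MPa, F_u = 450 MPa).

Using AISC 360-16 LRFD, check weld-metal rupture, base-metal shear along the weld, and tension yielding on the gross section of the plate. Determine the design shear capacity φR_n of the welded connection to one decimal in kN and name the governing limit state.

Weld metal: throat = 0.707×6 = 4.242 mm, L = 2×84 = 168 mm. φR_n = 0.75 × 0.6 × 480 × 4.242 × 168 = 153.9 kN.
Base metal shear (6 mm plate): yield φR_n = 1.0×0.6×345×6×168 = 208.7 kN; rupture φR_n = 0.75×0.6×450×6×168 = 204.1 kN; take 204.1 kN (rupture).
Tension yield (gross): A_g = 40×6 = 240 mm². φR_n = 0.90 × 345 × 240 = 74.5 kN.
Governing: min(153.9, 204.1, 74.5) = 74.5 kN → gross-section yield.

74.5 kN (gross-section yield governs)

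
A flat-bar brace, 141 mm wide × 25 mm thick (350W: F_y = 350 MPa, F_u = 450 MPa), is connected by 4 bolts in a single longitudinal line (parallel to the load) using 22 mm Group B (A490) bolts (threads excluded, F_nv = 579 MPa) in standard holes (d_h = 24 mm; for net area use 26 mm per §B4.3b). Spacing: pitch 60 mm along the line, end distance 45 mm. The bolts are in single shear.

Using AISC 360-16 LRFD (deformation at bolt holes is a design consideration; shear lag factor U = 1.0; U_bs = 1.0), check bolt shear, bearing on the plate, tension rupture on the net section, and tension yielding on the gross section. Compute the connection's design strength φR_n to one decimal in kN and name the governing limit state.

Bolt shear: A_b = π(22)²/4 = 380.13 mm². φR_n = 0.75 × 579 × 380.13 × 4 × 1 = 660.3 kN.
Bearing (25 mm plate, F_u = 450 MPa): end bolts L_c = 45 − 24/2 = 33, R_n = min(1.2×33×25×450, 2.4×22×25×450) = 445.5 kN/bolt; interior L_c = 60 − 24 = 36, R_n = 486 kN/bolt. φR_n = 0.75 × (1×445.5 + 3×486) = 1427.6 kN.
Tension rupture (net): A_n = (141 − 1×26)×25 = 2875 mm² (U = 1.0, A_e = A_n). φR_n = 0.75 × 450 × 2875 = 970.3 kN.
Tension yield (gross): A_g = 141×25 = 3525 mm². φR_n = 0.90 × 350 × 3525 = 1110.4 kN.
Governing: min(660.3, 1427.6, 970.3, 1110.4) = 660.3 kN → bolt shear.

660.3 kN (bolt shear governs)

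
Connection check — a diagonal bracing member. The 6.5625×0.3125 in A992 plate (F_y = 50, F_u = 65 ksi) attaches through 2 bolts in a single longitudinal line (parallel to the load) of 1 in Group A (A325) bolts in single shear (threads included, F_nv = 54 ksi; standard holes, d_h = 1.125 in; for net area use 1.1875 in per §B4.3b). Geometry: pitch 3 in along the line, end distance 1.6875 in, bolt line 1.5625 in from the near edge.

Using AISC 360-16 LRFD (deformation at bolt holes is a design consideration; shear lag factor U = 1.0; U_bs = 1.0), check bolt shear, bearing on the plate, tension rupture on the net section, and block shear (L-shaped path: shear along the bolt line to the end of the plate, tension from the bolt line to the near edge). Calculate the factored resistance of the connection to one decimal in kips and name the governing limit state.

41.3 kips (block shear governs)

Bolt shear: A_b = π(1)²/4 = 0.7854 in². φR_n = 0.75 × 54 × 0.7854 × 2 × 1 = 63.6 kips.
Bearing (0.3125 in plate, F_u = 65 ksi): end bolts L_c = 1.6875 − 1.125/2 = 1.125, R_n = min(1.2×1.125×0.3125×65, 2.4×1×0.3125×65) = 27.422 kips/bolt; interior L_c = 3 − 1.125 = 1.875, R_n = 45.703 kips/bolt. φR_n = 0.75 × (1×27.422 + 1×45.703) = 54.8 kips.
Tension rupture (net): A_n = (6.5625 − 1×1.1875)×0.3125 = 1.6797 in² (U = 1.0, A_e = A_n). φR_n = 0.75 × 65 × 1.6797 = 81.9 kips.
Block shear: shear path 1×[1.6875+1×3] = 1×4.6875 in, A_gv = 1.4648, A_nv = 1×(4.6875 − 1.5×1.1875)×0.3125 = 0.9082 in²; tension to near edge: (1.5625 − 0.5×1.1875)×0.3125 = 0.30273 in². R_n = min(0.6×65×0.9082, 0.6×50×1.4648) + 1.0×65×0.30273 = min(35.42, 43.944) + 19.677 = 55.097 kips. φR_n = 0.75 × 55.097 = 41.3 kips.
Governing: min(63.6, 54.8, 81.9, 41.3) = 41.3 kips → block shear.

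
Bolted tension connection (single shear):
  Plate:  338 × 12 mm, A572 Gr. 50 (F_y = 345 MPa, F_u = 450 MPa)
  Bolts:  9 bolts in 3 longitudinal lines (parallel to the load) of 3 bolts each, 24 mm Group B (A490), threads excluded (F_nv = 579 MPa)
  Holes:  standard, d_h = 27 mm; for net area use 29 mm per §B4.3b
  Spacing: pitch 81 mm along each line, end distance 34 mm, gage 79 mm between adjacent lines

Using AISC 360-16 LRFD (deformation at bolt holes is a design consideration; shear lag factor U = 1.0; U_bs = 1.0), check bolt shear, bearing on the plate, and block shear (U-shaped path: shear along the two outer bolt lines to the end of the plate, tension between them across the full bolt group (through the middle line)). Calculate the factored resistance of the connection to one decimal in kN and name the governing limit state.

1005.2 kN (block shear governs)

Bolt shear: A_b = π(24)²/4 = 452.39 mm². φR_n = 0.75 × 579 × 452.39 × 9 × 1 = 1768.1 kN.
Bearing (12 mm plate, F_u = 450 MPa): end bolts L_c = 34 − 27/2 = 20.5, R_n = min(1.2×20.5×12×450, 2.4×24×12×450) = 132.84 kN/bolt; interior L_c = 81 − 27 = 54, R_n = 311.04 kN/bolt. φR_n = 0.75 × (3×132.84 + 6×311.04) = 1698.6 kN.
Block shear: shear path 2×[34+2×81] = 2×196 mm, A_gv = 4704, A_nv = 2×(196 − 2.5×29)×12 = 2964 mm²; tension across gage: (158 − 2×29)×12 = 1200 mm². R_n = min(0.6×450×2964, 0.6×345×4704) + 1.0×450×1200 = min(800.28, 973.73) + 540 = 1340.3 kN. φR_n = 0.75 × 1340.3 = 1005.2 kN.
Governing: min(1768.1, 1698.6, 1005.2) = 1005.2 kN → block shear.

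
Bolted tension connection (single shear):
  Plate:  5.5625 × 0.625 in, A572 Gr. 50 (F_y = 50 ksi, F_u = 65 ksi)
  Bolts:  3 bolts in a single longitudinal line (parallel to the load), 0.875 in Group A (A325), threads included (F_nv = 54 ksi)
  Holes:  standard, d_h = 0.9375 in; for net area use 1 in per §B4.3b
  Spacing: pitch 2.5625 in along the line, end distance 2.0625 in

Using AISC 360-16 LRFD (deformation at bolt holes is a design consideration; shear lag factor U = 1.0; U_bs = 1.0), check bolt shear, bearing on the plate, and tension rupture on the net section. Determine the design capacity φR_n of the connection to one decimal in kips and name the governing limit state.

73.1 kips (bolt shear governs)

Bolt shear: A_b = π(0.875)²/4 = 0.60132 in². φR_n = 0.75 × 54 × 0.60132 × 3 × 1 = 73.1 kips.
Bearing (0.625 in plate, F_u = 65 ksi): end bolts L_c = 2.0625 − 0.9375/2 = 1.59375, R_n = min(1.2×1.59375×0.625×65, 2.4×0.875×0.625×65) = 77.695 kips/bolt; interior L_c = 2.5625 − 0.9375 = 1.625, R_n = 79.219 kips/bolt. φR_n = 0.75 × (1×77.695 + 2×79.219) = 177.1 kips.
Tension rupture (net): A_n = (5.5625 − 1×1)×0.625 = 2.8516 in² (U = 1.0, A_e = A_n). φR_n = 0.75 × 65 × 2.8516 = 139.0 kips.
Governing: min(73.1, 177.1, 139.0) = 73.1 kips → bolt shear.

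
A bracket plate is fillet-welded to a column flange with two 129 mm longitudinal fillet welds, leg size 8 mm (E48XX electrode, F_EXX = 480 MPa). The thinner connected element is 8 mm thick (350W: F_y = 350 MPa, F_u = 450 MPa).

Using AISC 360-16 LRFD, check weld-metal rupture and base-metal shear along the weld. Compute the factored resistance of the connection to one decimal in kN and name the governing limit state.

315.2 kN (weld metal governs)

Weld metal: throat = 0.707×8 = 5.656 mm, L = 2×129 = 258 mm. φR_n = 0.75 × 0.6 × 480 × 5.656 × 258 = 315.2 kN.
Base metal shear (8 mm plate): yield φR_n = 1.0×0.6×350×8×258 = 433.4 kN; rupture φR_n = 0.75×0.6×450×8×258 = 418.0 kN; take 418.0 kN (rupture).
Governing: min(315.2, 418.0) = 315.2 kN → weld metal.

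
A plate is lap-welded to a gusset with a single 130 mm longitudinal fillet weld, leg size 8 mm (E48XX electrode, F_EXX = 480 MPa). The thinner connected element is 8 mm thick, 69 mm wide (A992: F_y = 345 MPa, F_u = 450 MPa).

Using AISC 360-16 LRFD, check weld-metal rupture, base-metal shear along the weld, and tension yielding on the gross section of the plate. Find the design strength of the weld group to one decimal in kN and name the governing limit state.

158.8 kN (weld metal governs)

Weld metal: throat = 0.707×8 = 5.656 mm, L = 130 mm. φR_n = 0.75 × 0.6 × 480 × 5.656 × 130 = 158.8 kN.
Base metal shear (8 mm plate): yield φR_n = 1.0×0.6×345×8×130 = 215.3 kN; rupture φR_n = 0.75×0.6×450×8×130 = 210.6 kN; take 210.6 kN (rupture).
Tension yield (gross): A_g = 69×8 = 552 mm². φR_n = 0.90 × 345 × 552 = 171.4 kN.
Governing: min(158.8, 210.6, 171.4) = 158.8 kN → weld metal.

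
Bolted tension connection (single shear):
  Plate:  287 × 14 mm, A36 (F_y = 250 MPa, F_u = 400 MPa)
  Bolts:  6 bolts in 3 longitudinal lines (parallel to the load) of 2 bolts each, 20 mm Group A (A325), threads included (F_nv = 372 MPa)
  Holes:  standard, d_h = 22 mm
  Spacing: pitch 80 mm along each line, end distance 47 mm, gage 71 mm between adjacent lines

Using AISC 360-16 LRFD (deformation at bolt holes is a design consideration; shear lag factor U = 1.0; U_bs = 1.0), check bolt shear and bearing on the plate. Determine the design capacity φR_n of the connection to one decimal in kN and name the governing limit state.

525.9 kN (bolt shear governs)

Bolt shear: A_b = π(20)²/4 = 314.16 mm². φR_n = 0.75 × 372 × 314.16 × 6 × 1 = 525.9 kN.
Bearing (14 mm plate, F_u = 400 MPa): end bolts L_c = 47 − 22/2 = 36, R_n = min(1.2×36×14×400, 2.4×20×14×400) = 241.92 kN/bolt; interior L_c = 80 − 22 = 58, R_n = 268.8 kN/bolt. φR_n = 0.75 × (3×241.92 + 3×268.8) = 1149.1 kN.
Governing: min(525.9, 1149.1) = 525.9 kN → bolt shear.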